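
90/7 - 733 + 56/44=-55353/77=-718.87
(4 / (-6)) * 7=-14 / 3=-4.67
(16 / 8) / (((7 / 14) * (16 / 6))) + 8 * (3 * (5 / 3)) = 83 / 2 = 41.50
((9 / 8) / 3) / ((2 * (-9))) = -1 / 48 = -0.02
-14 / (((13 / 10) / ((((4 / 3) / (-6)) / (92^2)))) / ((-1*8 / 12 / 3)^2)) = 70 / 5013333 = 0.00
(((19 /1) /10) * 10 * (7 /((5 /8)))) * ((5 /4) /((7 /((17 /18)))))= 323 /9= 35.89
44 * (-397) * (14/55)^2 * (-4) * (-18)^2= 403377408/275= 1466826.94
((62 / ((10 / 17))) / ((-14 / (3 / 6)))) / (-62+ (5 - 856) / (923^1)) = 0.06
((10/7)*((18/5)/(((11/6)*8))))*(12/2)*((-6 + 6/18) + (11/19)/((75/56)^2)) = -10280322/914375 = -11.24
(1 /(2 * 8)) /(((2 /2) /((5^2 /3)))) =25 /48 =0.52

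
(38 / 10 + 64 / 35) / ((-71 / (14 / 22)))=-197 / 3905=-0.05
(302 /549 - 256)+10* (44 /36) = -133532 /549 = -243.23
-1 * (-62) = 62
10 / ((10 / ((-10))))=-10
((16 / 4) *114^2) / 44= 12996 / 11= 1181.45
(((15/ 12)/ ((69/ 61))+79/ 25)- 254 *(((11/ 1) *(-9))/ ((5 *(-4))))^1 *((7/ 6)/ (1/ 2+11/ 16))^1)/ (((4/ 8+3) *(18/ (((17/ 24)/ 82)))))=-2743478513/ 16254302400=-0.17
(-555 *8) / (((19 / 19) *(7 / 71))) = -315240 / 7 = -45034.29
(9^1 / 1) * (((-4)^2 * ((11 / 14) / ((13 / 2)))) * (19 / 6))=5016 / 91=55.12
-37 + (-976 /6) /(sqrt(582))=-37- 244*sqrt(582) /873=-43.74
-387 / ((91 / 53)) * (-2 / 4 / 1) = 20511 / 182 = 112.70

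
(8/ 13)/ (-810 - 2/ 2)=-8/ 10543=-0.00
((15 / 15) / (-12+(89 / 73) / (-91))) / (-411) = 6643 / 32799855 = 0.00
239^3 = 13651919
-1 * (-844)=844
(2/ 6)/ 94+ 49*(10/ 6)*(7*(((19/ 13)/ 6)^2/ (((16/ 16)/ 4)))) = 58198331/ 428922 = 135.69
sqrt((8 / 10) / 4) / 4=sqrt(5) / 20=0.11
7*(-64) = -448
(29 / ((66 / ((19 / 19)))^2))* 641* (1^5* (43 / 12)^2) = 34371061 / 627264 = 54.80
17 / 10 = 1.70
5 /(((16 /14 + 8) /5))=175 /64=2.73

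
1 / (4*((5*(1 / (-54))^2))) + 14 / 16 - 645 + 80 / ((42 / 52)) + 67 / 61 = -398.18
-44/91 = -0.48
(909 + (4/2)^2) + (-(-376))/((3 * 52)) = 35701/39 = 915.41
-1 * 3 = -3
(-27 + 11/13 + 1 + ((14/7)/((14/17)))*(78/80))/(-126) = 27647/152880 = 0.18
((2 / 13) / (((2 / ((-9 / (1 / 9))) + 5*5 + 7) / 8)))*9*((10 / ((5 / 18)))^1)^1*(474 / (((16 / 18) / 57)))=6381543528 / 16835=379064.06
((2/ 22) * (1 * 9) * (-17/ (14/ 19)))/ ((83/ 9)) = -26163/ 12782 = -2.05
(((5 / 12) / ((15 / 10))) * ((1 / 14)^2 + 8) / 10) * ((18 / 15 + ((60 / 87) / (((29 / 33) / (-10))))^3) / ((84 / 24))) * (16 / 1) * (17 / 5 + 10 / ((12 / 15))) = -39746580674191206 / 5100609977575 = -7792.52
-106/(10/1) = -53/5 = -10.60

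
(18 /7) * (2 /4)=1.29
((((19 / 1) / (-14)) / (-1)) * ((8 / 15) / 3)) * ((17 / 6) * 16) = 10.94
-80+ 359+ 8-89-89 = 109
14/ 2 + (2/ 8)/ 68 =1905/ 272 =7.00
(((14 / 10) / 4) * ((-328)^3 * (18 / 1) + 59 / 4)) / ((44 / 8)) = -3556985159 / 88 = -40420285.90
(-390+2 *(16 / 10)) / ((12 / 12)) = -1934 / 5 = -386.80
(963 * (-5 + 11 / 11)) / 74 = -1926 / 37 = -52.05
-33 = -33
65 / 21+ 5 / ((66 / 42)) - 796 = -182426 / 231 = -789.72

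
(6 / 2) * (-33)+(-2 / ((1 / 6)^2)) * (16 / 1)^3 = -295011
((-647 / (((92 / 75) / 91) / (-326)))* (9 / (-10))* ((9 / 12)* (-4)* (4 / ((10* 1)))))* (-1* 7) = -5441471217 / 46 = -118292852.54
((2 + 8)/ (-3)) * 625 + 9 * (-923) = -31171/ 3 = -10390.33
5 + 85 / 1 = 90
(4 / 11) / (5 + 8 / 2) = 4 / 99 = 0.04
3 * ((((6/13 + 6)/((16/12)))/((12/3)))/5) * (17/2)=3213/520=6.18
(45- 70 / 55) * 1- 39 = 52 / 11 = 4.73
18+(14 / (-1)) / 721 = 1852 / 103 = 17.98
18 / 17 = 1.06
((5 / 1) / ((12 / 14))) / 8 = 35 / 48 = 0.73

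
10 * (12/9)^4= 2560/81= 31.60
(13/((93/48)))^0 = 1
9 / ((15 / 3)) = 9 / 5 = 1.80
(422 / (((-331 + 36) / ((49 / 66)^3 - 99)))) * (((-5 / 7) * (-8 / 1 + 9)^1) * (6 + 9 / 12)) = -5980680005 / 8795248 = -679.99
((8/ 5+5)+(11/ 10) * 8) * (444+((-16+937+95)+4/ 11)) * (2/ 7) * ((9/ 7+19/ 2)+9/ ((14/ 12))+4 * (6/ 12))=658624/ 5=131724.80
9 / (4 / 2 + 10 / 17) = 153 / 44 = 3.48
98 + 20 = 118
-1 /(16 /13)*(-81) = 1053 /16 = 65.81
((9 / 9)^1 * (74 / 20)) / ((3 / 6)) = 37 / 5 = 7.40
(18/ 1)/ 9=2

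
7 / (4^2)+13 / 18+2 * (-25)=-7033 / 144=-48.84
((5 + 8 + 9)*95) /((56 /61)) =63745 /28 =2276.61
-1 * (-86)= 86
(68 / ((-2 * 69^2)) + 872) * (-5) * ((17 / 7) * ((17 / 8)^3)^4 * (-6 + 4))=179544051.99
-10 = -10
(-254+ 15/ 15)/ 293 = -253/ 293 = -0.86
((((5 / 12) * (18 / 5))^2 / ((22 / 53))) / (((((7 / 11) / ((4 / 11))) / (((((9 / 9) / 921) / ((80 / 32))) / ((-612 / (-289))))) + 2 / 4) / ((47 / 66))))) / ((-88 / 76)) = -2413779 / 6178651072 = -0.00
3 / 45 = 1 / 15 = 0.07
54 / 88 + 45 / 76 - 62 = -12706 / 209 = -60.79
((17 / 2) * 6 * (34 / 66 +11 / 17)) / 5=652 / 55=11.85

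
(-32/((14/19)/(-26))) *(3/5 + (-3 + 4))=63232/35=1806.63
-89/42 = -2.12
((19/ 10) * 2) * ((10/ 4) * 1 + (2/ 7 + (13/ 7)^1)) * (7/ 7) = 247/ 14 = 17.64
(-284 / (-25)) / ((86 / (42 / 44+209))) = 327949 / 11825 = 27.73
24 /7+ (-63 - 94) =-1075 /7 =-153.57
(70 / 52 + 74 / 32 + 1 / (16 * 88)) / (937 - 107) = 807 / 183040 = 0.00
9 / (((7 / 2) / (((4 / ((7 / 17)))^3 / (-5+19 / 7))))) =-1031.30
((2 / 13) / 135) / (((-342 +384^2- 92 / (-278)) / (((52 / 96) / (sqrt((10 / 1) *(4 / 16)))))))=139 *sqrt(10) / 165636025200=0.00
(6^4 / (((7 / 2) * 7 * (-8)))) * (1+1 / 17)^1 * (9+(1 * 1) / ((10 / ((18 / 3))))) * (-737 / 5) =206312832 / 20825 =9906.98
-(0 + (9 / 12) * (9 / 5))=-27 / 20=-1.35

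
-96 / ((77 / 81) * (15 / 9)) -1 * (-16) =-17168 / 385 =-44.59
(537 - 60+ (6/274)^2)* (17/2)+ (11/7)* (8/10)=2664290381/656915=4055.76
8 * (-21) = -168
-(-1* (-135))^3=-2460375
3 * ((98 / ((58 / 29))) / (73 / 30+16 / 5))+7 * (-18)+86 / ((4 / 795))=5743497 / 338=16992.59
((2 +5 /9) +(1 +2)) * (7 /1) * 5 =1750 /9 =194.44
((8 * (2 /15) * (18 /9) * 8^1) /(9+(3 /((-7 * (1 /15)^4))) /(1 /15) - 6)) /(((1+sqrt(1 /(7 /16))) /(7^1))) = 10976 /38443005 - 6272 * sqrt(7) /38443005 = -0.00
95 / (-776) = -95 / 776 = -0.12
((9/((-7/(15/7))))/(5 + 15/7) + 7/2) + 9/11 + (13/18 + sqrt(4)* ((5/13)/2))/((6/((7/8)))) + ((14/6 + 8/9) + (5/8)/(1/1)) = 7.94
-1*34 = -34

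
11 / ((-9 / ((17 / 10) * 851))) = -159137 / 90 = -1768.19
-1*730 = -730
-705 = -705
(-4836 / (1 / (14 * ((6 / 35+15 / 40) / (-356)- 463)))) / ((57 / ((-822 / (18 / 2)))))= -2548097685523 / 50730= -50228615.92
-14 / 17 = -0.82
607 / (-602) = -607 / 602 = -1.01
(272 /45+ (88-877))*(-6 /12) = 35233 /90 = 391.48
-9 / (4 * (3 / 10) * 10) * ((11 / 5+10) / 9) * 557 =-33977 / 60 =-566.28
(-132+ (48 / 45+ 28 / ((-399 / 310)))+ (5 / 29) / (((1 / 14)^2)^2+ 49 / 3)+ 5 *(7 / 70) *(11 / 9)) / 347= -747105087367 / 1704821434290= -0.44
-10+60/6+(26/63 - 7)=-415/63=-6.59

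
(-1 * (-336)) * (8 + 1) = 3024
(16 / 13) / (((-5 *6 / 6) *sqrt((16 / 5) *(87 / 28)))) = -8 *sqrt(3045) / 5655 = -0.08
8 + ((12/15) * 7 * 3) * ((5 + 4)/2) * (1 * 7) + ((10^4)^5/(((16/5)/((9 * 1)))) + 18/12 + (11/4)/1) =281250000000000000541.45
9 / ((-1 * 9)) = -1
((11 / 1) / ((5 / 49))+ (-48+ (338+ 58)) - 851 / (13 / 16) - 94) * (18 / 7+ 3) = -133689 / 35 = -3819.69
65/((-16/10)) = -325/8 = -40.62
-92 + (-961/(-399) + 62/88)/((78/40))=-15474467/171171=-90.40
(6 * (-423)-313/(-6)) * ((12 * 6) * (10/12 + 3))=-686090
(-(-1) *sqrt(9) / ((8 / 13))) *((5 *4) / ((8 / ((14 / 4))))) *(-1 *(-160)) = 6825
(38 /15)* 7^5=638666 /15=42577.73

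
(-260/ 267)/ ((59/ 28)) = -7280/ 15753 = -0.46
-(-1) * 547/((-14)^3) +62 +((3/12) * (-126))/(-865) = 146774001/2373560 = 61.84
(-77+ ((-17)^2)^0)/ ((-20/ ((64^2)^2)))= 318767104/ 5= 63753420.80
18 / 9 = 2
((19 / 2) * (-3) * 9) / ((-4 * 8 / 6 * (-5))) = -1539 / 160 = -9.62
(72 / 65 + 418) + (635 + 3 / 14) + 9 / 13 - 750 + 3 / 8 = 85509 / 280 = 305.39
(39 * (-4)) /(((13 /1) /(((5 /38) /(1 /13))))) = -390 /19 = -20.53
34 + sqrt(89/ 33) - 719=-685 + sqrt(2937)/ 33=-683.36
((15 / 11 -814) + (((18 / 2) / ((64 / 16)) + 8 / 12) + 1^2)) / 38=-106751 / 5016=-21.28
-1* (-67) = 67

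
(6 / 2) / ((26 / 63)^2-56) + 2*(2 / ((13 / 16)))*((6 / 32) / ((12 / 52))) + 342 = 76657541 / 221588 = 345.95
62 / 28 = 31 / 14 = 2.21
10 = 10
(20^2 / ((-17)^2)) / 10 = 40 / 289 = 0.14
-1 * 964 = -964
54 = 54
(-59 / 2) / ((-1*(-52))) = -59 / 104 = -0.57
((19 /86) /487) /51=19 /2135982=0.00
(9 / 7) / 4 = 9 / 28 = 0.32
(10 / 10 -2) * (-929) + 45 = 974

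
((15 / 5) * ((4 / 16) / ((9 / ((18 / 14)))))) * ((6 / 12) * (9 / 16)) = 27 / 896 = 0.03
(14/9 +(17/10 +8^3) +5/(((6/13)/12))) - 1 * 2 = 57893/90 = 643.26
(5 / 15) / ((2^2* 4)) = 1 / 48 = 0.02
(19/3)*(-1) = -19/3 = -6.33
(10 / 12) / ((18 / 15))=25 / 36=0.69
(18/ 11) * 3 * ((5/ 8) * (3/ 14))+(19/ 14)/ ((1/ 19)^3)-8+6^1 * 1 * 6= 5751777/ 616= 9337.30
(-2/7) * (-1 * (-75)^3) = -843750/7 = -120535.71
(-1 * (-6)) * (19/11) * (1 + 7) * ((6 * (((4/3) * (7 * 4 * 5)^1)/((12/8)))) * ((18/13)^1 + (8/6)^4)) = 3259074560/11583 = 281367.05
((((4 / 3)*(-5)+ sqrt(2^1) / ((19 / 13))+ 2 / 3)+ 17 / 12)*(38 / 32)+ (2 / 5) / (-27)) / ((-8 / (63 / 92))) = 330071 / 706560 - 819*sqrt(2) / 11776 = 0.37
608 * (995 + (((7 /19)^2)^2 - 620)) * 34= 53173580288 /6859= 7752380.86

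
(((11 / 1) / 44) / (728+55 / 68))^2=289 / 2456094481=0.00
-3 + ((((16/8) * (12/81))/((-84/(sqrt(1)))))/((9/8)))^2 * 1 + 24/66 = -755174845/286446699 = -2.64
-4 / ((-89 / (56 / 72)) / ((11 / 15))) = 308 / 12015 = 0.03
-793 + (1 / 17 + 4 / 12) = -40423 / 51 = -792.61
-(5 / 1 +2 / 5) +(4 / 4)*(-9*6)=-297 / 5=-59.40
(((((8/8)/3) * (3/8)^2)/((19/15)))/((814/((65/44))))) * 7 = 0.00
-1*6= -6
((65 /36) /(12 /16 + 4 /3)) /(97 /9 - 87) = -39 /3430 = -0.01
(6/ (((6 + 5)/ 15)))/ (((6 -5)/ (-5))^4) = 56250/ 11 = 5113.64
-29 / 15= -1.93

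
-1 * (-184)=184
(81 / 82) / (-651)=-27 / 17794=-0.00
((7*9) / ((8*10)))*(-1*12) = -189 / 20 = -9.45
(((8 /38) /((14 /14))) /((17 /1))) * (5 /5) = 4 /323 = 0.01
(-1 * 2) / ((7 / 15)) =-30 / 7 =-4.29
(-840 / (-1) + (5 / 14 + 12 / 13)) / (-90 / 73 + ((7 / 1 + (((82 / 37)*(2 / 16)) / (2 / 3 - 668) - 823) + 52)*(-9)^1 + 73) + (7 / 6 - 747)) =54589684116 / 402436432589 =0.14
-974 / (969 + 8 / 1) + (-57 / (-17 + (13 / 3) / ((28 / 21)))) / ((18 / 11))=1.54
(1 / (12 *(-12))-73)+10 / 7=-72151 / 1008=-71.58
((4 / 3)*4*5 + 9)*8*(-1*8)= -6848 / 3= -2282.67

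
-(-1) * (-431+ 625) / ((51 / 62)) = 12028 / 51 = 235.84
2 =2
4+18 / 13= 70 / 13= 5.38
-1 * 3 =-3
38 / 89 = 0.43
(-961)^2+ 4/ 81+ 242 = 74824807/ 81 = 923763.05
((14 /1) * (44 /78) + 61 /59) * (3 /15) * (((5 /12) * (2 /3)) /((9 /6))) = 20551 /62127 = 0.33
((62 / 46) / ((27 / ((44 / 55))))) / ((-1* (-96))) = 31 / 74520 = 0.00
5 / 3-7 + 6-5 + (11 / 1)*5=152 / 3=50.67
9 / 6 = 3 / 2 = 1.50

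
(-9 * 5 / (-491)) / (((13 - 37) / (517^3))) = -2072826195 / 3928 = -527705.24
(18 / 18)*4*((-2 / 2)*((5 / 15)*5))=-20 / 3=-6.67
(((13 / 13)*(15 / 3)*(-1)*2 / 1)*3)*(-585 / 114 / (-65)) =-45 / 19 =-2.37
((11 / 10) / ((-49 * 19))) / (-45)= 11 / 418950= 0.00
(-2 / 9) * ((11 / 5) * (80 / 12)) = -88 / 27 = -3.26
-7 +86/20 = -27/10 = -2.70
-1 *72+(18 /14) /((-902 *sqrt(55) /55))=-72-9 *sqrt(55) /6314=-72.01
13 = 13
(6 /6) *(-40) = -40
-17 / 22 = -0.77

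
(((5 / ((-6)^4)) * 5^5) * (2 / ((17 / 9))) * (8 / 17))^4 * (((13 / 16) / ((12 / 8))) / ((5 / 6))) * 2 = 154972076416015625 / 91535889140802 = 1693.02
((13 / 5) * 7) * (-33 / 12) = -50.05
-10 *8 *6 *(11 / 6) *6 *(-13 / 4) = 17160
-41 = -41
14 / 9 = 1.56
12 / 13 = 0.92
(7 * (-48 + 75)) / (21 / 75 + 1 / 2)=3150 / 13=242.31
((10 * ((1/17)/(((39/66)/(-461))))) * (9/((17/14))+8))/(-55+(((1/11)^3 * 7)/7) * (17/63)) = 1114072635060/8663450393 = 128.59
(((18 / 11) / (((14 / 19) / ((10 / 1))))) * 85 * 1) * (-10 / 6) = -242250 / 77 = -3146.10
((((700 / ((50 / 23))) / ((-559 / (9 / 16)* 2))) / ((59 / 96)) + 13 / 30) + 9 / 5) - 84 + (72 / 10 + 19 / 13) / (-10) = -205050529 / 2473575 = -82.90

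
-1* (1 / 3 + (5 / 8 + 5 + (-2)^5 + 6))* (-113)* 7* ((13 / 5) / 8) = -4946123 / 960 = -5152.21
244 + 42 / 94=11489 / 47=244.45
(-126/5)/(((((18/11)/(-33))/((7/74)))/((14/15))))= 41503/925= 44.87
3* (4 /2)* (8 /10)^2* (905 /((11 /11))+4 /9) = 260768 /75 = 3476.91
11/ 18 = 0.61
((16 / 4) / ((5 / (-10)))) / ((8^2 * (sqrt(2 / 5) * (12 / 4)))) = -sqrt(10) / 48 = -0.07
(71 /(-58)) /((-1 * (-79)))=-71 /4582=-0.02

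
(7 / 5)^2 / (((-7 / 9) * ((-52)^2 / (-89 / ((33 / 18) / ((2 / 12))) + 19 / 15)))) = 0.01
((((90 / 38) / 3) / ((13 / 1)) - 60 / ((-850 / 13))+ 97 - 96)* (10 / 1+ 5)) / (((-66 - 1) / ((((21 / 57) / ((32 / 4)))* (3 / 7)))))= -46728 / 5345327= -0.01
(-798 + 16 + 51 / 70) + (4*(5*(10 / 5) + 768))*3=598831 / 70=8554.73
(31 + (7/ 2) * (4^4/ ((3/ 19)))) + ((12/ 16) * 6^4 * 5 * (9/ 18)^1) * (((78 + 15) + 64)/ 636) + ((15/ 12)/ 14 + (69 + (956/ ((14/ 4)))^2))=5047423337/ 62328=80981.63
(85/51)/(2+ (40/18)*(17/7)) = 105/466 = 0.23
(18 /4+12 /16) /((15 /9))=63 /20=3.15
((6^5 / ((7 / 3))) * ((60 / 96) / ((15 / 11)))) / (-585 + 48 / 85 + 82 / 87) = -79067340 / 30204503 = -2.62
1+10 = 11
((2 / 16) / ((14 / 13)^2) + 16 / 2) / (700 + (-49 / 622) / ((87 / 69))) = 114658547 / 9898370832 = 0.01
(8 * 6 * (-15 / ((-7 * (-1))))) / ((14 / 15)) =-5400 / 49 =-110.20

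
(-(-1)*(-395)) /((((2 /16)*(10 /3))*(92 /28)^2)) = -87.81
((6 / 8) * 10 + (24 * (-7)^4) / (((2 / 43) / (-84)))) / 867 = -69379291 / 578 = -120033.38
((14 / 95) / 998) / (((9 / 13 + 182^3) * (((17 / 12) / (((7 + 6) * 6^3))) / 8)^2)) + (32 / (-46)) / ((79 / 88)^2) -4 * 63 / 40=-2206094488025913658289 / 308241829781770485910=-7.16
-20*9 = -180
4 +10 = 14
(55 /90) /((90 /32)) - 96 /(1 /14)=-544232 /405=-1343.78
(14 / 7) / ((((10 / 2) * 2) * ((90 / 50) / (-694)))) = -694 / 9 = -77.11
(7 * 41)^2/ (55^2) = 82369/ 3025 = 27.23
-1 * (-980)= 980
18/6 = 3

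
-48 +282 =234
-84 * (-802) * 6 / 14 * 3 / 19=86616 / 19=4558.74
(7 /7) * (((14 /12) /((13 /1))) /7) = 1 /78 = 0.01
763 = 763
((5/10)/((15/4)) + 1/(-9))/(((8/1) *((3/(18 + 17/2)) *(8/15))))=53/1152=0.05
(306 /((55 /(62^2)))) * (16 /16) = 1176264 /55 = 21386.62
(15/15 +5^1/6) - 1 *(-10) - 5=41/6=6.83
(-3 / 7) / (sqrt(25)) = -3 / 35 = -0.09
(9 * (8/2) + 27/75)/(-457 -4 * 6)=-909/12025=-0.08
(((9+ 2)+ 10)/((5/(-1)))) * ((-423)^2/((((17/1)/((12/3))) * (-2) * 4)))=3757509/170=22102.99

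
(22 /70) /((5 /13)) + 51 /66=6121 /3850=1.59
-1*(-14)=14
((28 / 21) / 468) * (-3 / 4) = -1 / 468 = -0.00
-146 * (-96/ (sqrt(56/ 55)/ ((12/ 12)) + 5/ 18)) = -69379200/ 16769 + 9082368 * sqrt(770)/ 16769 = 10891.90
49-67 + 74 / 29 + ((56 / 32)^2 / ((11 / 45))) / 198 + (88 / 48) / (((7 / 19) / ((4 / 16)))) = -33345047 / 2358048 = -14.14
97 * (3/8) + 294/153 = 15625/408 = 38.30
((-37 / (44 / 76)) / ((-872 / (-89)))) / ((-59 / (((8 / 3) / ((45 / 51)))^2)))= 144654904 / 143250525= 1.01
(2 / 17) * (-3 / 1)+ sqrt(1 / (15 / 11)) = -6 / 17+ sqrt(165) / 15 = 0.50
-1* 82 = -82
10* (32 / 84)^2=640 / 441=1.45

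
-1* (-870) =870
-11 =-11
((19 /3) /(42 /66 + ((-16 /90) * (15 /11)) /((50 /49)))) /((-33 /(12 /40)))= -95 /658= -0.14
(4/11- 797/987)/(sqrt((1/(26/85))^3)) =-125294 * sqrt(2210)/78441825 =-0.08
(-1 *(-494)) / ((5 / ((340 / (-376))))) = -4199 / 47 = -89.34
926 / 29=31.93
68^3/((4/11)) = 864688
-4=-4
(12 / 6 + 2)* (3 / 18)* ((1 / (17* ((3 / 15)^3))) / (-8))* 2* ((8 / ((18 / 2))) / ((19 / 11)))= -5500 / 8721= -0.63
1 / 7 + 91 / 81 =718 / 567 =1.27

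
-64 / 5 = -12.80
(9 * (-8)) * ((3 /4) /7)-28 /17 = -1114 /119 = -9.36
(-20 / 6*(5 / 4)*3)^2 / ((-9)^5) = -625 / 236196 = -0.00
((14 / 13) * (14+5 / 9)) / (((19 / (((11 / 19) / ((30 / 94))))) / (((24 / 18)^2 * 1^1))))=15170848 / 5701995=2.66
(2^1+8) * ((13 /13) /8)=5 /4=1.25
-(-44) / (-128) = -11 / 32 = -0.34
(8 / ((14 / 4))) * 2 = 32 / 7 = 4.57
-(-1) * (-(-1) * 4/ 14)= 2/ 7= 0.29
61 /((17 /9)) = 549 /17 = 32.29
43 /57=0.75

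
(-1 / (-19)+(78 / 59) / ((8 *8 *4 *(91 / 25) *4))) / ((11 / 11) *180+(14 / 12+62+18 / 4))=638643 / 2985124352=0.00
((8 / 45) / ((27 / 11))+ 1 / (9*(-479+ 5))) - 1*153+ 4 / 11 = -322165181 / 2111670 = -152.56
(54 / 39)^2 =324 / 169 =1.92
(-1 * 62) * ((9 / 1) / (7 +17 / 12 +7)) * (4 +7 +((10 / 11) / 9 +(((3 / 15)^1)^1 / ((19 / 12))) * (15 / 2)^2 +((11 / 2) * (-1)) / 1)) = -17781972 / 38665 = -459.90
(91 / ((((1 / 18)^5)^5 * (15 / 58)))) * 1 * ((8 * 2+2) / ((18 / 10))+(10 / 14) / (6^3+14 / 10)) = 92164350337604303007906354068352663552 / 1087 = 84787810798164032205985610000000000.00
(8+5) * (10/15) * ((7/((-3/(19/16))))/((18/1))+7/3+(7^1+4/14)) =744185/9072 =82.03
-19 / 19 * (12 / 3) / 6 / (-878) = 1 / 1317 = 0.00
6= 6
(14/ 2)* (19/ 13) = 133/ 13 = 10.23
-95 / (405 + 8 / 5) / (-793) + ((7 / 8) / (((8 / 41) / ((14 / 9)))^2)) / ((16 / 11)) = 538164232663 / 14075762688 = 38.23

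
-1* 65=-65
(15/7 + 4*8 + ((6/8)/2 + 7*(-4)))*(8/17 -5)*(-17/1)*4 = 4015/2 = 2007.50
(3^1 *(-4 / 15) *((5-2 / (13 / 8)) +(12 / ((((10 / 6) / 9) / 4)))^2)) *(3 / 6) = -43672466 / 1625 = -26875.36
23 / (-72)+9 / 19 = 211 / 1368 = 0.15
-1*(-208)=208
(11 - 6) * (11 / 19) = 55 / 19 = 2.89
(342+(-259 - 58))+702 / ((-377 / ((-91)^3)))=40693559 / 29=1403226.17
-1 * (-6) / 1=6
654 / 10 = 327 / 5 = 65.40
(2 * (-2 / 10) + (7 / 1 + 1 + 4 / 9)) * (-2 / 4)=-181 / 45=-4.02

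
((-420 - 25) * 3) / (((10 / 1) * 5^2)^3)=-267 / 3125000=-0.00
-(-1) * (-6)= -6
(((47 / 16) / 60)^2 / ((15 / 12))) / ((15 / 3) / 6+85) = 0.00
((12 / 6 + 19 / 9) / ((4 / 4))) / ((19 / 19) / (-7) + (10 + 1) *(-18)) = -259 / 12483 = -0.02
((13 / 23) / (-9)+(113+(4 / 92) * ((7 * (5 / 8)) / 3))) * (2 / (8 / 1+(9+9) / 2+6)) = 187129 / 19044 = 9.83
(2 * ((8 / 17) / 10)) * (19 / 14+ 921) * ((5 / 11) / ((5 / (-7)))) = -51652 / 935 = -55.24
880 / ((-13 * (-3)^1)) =880 / 39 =22.56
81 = 81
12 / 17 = 0.71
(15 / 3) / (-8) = -5 / 8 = -0.62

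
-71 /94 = -0.76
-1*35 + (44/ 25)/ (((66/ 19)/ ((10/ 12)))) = -1556/ 45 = -34.58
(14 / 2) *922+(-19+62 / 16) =51511 / 8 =6438.88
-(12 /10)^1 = -6 /5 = -1.20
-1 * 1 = -1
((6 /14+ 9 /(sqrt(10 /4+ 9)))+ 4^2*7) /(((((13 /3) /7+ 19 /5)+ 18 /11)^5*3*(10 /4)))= 1233278531533125*sqrt(46) /192453573803361550576+ 15406193719310625 /8367546687102676112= 0.00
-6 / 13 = -0.46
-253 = -253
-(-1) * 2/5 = 2/5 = 0.40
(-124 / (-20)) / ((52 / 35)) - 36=-1655 / 52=-31.83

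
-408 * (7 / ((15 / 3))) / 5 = -2856 / 25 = -114.24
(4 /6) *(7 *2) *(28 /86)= 3.04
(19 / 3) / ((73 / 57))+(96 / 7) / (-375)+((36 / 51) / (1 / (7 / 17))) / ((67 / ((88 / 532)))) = 4.91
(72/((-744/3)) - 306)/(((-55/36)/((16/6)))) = 182304/341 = 534.62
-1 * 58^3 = -195112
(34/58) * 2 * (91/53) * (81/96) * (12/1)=125307/6148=20.38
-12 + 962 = 950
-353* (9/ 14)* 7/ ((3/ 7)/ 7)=-51891/ 2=-25945.50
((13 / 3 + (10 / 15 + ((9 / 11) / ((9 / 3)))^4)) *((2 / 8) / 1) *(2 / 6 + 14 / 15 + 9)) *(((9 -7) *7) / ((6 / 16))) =28728112 / 59895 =479.64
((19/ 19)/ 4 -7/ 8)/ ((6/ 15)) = -25/ 16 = -1.56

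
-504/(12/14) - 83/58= -34187/58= -589.43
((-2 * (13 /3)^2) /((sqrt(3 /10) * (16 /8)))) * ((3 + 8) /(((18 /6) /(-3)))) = 1859 * sqrt(30) /27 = 377.12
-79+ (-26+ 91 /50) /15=-20153 /250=-80.61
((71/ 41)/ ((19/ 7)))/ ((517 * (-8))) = -497/ 3221944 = -0.00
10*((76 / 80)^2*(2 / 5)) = 361 / 100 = 3.61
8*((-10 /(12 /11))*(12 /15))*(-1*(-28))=-4928 /3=-1642.67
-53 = -53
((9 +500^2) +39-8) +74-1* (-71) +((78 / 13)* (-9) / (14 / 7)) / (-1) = 250212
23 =23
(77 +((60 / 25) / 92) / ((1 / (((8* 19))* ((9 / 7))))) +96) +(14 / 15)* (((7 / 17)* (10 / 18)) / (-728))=3421925657 / 19213740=178.10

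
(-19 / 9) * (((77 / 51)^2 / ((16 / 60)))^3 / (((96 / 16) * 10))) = -99000630542275 / 4504649677056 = -21.98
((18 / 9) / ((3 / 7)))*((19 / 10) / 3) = 133 / 45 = 2.96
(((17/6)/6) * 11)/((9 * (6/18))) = 187/108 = 1.73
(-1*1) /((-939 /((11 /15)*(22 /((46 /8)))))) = 968 /323955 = 0.00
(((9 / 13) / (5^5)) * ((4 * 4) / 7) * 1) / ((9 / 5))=16 / 56875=0.00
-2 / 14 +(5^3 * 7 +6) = 6166 / 7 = 880.86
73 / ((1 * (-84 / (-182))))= 949 / 6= 158.17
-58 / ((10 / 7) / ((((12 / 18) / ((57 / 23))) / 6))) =-4669 / 2565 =-1.82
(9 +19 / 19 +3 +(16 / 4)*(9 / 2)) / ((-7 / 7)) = -31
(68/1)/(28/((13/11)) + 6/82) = 36244/12667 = 2.86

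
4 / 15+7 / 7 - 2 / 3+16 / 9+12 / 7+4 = 2549 / 315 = 8.09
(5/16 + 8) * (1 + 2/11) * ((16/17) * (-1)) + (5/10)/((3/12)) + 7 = -46/187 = -0.25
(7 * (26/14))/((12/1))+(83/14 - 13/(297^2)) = 17318003/2469852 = 7.01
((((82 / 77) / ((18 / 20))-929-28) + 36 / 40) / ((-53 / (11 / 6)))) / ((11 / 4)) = 6617573 / 550935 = 12.01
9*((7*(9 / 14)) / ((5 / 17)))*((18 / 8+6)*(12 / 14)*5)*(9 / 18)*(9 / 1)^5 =8049736827 / 56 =143745300.48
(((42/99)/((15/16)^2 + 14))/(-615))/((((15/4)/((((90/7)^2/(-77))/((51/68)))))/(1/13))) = 32768/12037038013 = 0.00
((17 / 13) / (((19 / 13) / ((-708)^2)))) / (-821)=-8521488 / 15599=-546.28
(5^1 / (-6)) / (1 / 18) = -15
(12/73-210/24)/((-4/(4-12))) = -2507/146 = -17.17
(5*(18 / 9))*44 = 440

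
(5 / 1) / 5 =1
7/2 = 3.50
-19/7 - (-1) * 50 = 331/7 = 47.29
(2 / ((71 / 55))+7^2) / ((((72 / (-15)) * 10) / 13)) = -46657 / 3408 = -13.69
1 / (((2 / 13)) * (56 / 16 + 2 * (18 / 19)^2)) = 4693 / 3823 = 1.23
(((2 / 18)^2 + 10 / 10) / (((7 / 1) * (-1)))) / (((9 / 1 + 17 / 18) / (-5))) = 820 / 11277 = 0.07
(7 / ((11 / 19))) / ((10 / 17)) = 20.55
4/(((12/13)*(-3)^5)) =-13/729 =-0.02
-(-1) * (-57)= -57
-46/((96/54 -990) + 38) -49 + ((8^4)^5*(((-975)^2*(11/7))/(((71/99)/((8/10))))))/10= 408286043400192815317228756651/2125172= 192119058316311722212239.20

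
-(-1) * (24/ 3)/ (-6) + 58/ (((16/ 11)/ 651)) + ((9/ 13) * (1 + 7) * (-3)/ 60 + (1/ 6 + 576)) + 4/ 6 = 13797601/ 520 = 26533.85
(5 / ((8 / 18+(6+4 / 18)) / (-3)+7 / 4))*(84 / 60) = -252 / 17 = -14.82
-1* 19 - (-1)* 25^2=606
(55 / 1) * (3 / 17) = 9.71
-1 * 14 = -14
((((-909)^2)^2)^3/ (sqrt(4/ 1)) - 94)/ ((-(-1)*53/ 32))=5091978735285777063453920756332375888/ 53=96075070477090133272715490000000000.00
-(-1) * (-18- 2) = -20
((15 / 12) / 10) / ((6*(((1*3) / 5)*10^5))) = 1 / 2880000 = 0.00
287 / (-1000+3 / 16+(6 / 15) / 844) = -4844560 / 16876827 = -0.29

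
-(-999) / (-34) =-999 / 34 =-29.38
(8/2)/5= 4/5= 0.80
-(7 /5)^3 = -343 /125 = -2.74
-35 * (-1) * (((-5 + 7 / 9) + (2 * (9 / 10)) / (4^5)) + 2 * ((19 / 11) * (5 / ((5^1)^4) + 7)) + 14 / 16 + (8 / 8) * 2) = 800.24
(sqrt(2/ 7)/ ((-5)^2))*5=sqrt(14)/ 35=0.11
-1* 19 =-19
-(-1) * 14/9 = 1.56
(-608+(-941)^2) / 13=884873 / 13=68067.15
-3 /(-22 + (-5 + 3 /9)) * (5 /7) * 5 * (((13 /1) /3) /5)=0.35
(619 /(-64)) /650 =-619 /41600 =-0.01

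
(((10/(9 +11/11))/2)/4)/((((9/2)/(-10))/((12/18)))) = -5/27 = -0.19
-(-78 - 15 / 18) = 473 / 6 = 78.83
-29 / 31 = -0.94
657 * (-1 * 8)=-5256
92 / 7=13.14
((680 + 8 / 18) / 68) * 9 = 1531 / 17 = 90.06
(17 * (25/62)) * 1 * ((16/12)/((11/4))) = 3400/1023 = 3.32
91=91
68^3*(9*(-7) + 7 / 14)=-19652000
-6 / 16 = -3 / 8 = -0.38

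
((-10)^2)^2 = 10000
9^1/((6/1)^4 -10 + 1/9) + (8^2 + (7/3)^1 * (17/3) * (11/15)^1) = 73.70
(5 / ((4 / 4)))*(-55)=-275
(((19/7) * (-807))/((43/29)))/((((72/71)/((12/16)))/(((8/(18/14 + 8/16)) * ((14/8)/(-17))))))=73664843/146200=503.86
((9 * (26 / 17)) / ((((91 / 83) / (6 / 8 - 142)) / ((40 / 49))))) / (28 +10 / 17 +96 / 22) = -15475350 / 352261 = -43.93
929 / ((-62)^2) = 929 / 3844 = 0.24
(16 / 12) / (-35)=-4 / 105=-0.04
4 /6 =2 /3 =0.67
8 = 8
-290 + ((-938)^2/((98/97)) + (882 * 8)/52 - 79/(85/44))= 962091232/1105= 870670.80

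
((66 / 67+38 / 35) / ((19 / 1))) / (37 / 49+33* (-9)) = -8498 / 23098585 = -0.00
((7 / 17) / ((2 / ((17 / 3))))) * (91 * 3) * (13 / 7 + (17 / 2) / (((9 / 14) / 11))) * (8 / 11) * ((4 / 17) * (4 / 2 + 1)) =13511680 / 561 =24084.99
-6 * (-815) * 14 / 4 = 17115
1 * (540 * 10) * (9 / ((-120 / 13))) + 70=-5195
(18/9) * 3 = 6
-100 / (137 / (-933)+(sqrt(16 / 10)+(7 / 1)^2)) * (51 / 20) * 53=-269.66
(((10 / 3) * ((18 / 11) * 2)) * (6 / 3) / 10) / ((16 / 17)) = 51 / 22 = 2.32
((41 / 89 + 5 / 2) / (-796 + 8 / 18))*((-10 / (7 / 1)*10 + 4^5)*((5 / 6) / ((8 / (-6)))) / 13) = 0.18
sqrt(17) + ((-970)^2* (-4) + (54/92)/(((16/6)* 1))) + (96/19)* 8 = -26314807037/6992 + sqrt(17) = -3763555.24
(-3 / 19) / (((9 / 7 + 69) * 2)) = -7 / 6232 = -0.00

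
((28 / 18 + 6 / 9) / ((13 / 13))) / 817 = 20 / 7353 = 0.00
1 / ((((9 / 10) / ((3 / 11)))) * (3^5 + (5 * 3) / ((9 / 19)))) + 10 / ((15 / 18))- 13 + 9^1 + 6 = 63453 / 4532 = 14.00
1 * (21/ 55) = 0.38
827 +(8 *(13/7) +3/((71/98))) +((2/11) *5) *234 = 5788051/5467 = 1058.73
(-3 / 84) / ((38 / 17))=-17 / 1064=-0.02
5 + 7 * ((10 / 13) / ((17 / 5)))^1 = 1455 / 221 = 6.58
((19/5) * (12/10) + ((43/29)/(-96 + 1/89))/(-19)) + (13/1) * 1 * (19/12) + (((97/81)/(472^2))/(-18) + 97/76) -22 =168970613340663119/38224651549622400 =4.42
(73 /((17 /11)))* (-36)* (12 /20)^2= -612.17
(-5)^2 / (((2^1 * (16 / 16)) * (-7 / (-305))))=7625 / 14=544.64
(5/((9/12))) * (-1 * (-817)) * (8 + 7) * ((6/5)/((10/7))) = 68628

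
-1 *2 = -2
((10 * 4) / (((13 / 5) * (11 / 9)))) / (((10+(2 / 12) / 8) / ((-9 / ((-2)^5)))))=24300 / 68783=0.35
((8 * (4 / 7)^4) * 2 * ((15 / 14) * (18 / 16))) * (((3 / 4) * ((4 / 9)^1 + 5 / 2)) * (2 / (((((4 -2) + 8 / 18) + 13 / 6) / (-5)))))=-13737600 / 1394981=-9.85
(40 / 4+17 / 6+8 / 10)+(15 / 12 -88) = -4387 / 60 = -73.12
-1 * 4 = -4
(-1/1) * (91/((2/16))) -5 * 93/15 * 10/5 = -790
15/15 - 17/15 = -2/15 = -0.13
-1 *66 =-66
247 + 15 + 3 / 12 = 1049 / 4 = 262.25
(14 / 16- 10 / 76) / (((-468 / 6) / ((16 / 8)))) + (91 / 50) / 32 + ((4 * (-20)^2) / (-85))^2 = 121418396159 / 342638400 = 354.36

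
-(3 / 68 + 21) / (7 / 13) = -18603 / 476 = -39.08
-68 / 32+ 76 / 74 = -325 / 296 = -1.10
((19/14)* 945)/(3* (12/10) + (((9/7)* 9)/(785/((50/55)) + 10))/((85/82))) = 296247525/834524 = 354.99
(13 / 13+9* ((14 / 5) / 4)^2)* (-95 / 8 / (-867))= 10279 / 138720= 0.07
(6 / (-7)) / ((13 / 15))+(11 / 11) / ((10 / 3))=-627 / 910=-0.69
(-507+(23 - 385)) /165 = -5.27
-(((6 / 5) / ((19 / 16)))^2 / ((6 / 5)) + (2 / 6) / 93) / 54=-430349 / 27194130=-0.02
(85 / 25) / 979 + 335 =1639842 / 4895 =335.00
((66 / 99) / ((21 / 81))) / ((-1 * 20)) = -9 / 70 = -0.13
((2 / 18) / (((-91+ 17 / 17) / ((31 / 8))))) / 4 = -31 / 25920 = -0.00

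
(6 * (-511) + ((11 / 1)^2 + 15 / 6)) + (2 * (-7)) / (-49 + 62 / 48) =-6737653 / 2290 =-2942.21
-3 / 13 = -0.23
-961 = -961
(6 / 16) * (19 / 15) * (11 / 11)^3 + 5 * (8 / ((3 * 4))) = 457 / 120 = 3.81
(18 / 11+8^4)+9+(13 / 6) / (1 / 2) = 135662 / 33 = 4110.97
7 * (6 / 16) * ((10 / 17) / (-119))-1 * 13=-15043 / 1156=-13.01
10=10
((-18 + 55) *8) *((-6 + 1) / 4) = -370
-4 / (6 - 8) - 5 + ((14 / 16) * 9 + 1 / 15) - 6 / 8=503 / 120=4.19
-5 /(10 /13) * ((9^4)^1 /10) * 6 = -255879 /10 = -25587.90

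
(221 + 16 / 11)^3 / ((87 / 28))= 410260721444 / 115797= 3542930.49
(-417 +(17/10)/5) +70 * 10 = 14167/50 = 283.34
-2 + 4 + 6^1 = 8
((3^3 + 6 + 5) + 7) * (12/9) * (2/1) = 120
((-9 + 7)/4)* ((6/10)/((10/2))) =-3/50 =-0.06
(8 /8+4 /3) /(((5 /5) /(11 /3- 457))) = -9520 /9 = -1057.78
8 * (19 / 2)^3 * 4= 27436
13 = 13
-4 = -4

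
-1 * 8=-8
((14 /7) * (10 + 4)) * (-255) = -7140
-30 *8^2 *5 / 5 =-1920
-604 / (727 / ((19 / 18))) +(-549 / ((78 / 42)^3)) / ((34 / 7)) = -9053266031 / 488749014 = -18.52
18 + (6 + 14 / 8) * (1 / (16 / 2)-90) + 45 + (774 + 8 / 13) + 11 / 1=63267 / 416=152.08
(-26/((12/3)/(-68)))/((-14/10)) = -2210/7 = -315.71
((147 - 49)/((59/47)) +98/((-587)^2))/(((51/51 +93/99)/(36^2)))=1060573290777/20329571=52169.00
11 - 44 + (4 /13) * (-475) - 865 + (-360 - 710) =-27484 /13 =-2114.15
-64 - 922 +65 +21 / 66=-20255 / 22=-920.68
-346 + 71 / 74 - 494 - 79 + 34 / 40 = -917.19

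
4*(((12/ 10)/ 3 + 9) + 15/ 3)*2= 576/ 5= 115.20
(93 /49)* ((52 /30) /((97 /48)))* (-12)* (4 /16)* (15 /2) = -174096 /4753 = -36.63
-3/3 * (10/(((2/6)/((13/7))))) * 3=-1170/7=-167.14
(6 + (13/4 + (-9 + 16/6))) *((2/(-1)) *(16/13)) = -280/39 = -7.18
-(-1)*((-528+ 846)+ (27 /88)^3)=216727779 /681472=318.03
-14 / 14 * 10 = -10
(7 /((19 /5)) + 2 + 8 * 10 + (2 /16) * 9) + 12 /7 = 86.68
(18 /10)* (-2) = -18 /5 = -3.60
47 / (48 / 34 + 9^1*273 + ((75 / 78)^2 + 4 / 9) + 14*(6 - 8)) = 4861116 / 251514221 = 0.02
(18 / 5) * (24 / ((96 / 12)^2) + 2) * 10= 171 / 2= 85.50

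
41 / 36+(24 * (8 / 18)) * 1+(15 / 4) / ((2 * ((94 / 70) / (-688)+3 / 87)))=69.44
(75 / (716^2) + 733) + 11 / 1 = 744.00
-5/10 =-1/2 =-0.50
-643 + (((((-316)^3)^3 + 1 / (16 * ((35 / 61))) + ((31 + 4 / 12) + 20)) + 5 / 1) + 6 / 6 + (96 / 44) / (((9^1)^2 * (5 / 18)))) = -116122320568780667494663319 / 3696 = -31418376777267496616521.46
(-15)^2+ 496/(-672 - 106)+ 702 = 360355/389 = 926.36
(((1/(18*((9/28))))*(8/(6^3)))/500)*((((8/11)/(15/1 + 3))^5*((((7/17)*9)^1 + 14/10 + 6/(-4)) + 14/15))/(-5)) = -829696/662941107473101875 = -0.00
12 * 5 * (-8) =-480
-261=-261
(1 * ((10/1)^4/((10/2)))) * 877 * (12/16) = 1315500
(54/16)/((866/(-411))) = -11097/6928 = -1.60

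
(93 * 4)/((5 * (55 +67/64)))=23808/17935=1.33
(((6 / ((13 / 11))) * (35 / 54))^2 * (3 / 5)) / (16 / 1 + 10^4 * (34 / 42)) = 207515 / 259081056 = 0.00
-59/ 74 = -0.80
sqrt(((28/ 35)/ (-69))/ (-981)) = 2 * sqrt(37605)/ 112815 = 0.00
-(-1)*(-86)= -86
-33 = -33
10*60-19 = 581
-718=-718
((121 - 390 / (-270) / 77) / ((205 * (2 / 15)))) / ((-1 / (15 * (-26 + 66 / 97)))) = 514937240 / 306229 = 1681.54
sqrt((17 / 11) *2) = sqrt(374) / 11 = 1.76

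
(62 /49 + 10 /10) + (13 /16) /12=21949 /9408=2.33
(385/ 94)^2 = 16.78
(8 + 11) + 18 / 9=21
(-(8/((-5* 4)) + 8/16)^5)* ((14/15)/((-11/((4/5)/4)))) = 7/41250000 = 0.00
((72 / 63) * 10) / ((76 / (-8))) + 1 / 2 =-187 / 266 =-0.70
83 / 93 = 0.89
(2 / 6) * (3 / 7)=1 / 7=0.14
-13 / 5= -2.60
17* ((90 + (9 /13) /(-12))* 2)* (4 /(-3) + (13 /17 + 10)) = 57683 /2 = 28841.50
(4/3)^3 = 64/27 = 2.37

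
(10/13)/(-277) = -10/3601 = -0.00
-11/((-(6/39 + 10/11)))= 1573/152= 10.35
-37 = -37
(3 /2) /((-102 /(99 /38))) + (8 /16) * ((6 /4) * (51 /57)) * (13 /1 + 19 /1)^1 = 55389 /2584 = 21.44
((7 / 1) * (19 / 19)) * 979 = 6853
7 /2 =3.50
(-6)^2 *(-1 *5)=-180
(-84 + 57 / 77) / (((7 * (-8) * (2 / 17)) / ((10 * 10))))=2724675 / 2156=1263.76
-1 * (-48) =48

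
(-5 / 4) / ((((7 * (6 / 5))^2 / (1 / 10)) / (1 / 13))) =-25 / 183456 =-0.00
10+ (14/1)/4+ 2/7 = 13.79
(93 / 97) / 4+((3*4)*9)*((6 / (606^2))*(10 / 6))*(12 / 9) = 964213 / 3957988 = 0.24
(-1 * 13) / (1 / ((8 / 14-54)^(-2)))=-637 / 139876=-0.00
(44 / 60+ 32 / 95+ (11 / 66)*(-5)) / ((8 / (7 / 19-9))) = -369 / 1444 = -0.26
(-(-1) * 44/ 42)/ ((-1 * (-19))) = 0.06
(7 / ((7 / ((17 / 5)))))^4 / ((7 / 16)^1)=1336336 / 4375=305.45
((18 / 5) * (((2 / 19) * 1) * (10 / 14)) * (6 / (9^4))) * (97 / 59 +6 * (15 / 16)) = 3431 / 1906821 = 0.00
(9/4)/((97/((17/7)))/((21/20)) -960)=-459/188080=-0.00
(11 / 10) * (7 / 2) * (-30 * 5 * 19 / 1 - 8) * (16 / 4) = -220066 / 5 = -44013.20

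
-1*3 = -3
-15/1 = -15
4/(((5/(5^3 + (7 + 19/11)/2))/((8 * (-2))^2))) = 1457152/55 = 26493.67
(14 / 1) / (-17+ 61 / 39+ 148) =273 / 2585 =0.11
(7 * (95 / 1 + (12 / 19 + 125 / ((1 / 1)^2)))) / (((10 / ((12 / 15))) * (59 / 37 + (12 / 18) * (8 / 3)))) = 19543104 / 533425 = 36.64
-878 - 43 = -921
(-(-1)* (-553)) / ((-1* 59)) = 553 / 59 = 9.37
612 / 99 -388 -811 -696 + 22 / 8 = -82987 / 44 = -1886.07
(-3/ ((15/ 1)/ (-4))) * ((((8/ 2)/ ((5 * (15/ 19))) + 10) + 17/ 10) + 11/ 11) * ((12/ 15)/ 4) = 4114/ 1875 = 2.19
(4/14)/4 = 1/14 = 0.07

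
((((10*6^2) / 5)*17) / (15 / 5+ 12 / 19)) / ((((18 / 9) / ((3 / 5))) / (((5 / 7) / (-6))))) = -1938 / 161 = -12.04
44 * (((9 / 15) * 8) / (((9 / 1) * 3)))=352 / 45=7.82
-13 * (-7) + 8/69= 6287/69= 91.12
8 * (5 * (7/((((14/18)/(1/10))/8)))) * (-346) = -99648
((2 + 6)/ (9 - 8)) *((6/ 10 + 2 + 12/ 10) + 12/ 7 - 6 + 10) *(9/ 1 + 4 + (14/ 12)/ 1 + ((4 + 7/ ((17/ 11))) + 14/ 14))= 1073148/ 595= 1803.61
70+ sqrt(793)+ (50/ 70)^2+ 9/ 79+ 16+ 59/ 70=115.63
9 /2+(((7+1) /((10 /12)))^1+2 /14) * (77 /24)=4291 /120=35.76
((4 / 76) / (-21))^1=-0.00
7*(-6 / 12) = -7 / 2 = -3.50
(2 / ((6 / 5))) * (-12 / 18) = -1.11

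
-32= -32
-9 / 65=-0.14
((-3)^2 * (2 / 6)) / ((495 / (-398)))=-398 / 165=-2.41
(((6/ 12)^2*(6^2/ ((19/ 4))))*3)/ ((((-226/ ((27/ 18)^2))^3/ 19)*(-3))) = 6561/ 184690816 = 0.00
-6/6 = -1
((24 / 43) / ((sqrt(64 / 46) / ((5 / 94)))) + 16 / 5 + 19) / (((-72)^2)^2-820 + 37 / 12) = 90 * sqrt(46) / 651724943849 + 1332 / 1612382345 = 0.00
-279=-279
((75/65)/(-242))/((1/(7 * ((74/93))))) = -1295/48763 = -0.03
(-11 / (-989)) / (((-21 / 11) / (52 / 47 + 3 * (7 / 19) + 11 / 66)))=-0.01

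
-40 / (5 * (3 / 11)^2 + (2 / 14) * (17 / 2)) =-67760 / 2687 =-25.22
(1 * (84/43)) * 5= 420/43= 9.77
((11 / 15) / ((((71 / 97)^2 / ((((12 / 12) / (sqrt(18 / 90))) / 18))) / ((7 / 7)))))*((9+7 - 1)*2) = 103499*sqrt(5) / 45369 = 5.10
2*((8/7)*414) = 6624/7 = 946.29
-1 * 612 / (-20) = 153 / 5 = 30.60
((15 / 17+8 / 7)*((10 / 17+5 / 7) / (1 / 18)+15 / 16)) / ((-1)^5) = -11188425 / 226576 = -49.38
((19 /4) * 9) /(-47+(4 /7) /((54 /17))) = -32319 /35396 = -0.91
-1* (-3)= 3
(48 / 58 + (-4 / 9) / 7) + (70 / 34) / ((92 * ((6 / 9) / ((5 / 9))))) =4473263 / 5714856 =0.78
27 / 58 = 0.47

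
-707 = -707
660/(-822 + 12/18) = -45/56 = -0.80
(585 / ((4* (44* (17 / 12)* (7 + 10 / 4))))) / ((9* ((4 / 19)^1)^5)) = 25412595 / 382976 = 66.36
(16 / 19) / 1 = 16 / 19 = 0.84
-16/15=-1.07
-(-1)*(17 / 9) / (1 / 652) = 11084 / 9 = 1231.56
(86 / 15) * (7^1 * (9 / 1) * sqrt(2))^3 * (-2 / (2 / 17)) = -243712476 * sqrt(2) / 5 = -68932297.78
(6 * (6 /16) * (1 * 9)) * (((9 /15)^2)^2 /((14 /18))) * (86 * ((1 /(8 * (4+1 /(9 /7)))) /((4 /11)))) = 5845851 /280000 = 20.88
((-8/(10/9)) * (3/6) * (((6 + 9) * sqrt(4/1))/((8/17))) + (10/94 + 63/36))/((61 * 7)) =-42797/80276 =-0.53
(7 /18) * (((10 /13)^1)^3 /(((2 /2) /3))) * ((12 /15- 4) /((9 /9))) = -11200 /6591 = -1.70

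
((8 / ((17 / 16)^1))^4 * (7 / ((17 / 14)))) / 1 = 18527.69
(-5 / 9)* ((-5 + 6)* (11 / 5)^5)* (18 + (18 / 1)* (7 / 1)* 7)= -644204 / 25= -25768.16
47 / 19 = 2.47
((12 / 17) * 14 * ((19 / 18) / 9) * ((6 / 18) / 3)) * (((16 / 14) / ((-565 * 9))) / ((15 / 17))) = -608 / 18534825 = -0.00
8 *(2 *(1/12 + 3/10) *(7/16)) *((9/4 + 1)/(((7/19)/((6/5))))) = 28.40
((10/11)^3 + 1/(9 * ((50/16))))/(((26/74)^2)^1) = 322602112/50611275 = 6.37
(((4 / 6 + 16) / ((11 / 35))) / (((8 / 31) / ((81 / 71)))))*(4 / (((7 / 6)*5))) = 125550 / 781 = 160.76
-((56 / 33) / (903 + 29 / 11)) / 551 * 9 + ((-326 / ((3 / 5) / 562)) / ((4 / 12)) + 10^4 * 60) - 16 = -316076.00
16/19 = 0.84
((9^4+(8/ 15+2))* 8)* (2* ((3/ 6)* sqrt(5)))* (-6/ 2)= -787624* sqrt(5)/ 5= -352236.16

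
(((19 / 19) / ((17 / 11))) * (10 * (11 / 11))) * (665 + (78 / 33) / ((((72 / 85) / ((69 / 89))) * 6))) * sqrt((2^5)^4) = 60031916800 / 13617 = 4408600.78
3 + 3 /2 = 9 /2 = 4.50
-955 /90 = -10.61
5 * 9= 45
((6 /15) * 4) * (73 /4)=146 /5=29.20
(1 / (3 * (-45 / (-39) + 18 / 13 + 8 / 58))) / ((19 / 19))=377 / 3027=0.12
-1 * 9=-9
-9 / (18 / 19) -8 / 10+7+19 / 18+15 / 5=34 / 45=0.76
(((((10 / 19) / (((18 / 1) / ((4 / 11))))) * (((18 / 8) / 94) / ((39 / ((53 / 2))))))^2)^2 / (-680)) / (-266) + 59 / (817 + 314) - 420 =-2429343114761178773571850000409639 / 5784868784584193634655886905344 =-419.95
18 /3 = 6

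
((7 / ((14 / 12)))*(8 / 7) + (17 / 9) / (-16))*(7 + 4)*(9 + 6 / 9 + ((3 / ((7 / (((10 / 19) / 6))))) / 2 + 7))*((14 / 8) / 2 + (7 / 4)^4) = 124367093125 / 9805824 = 12682.98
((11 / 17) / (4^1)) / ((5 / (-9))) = -99 / 340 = -0.29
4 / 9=0.44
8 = 8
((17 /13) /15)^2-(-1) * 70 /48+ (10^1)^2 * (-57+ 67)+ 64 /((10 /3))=1020.67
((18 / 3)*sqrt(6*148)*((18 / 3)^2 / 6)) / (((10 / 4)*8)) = 18*sqrt(222) / 5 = 53.64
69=69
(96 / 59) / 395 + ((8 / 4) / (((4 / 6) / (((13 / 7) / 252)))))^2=37129969 / 8057563920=0.00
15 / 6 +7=19 / 2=9.50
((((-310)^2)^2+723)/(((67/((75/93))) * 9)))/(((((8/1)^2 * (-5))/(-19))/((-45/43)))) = -4386725093425/5715904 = -767459.55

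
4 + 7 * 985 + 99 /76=6900.30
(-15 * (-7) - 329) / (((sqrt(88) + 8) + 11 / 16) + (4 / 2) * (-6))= -16384 * sqrt(22) / 2817 - 27136 / 2817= -36.91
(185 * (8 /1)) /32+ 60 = 425 /4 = 106.25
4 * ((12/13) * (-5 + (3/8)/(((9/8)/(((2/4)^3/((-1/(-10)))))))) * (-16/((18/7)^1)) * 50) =616000/117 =5264.96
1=1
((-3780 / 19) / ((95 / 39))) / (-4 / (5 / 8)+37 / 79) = 3882060 / 281941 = 13.77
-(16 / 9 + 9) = -97 / 9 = -10.78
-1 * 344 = -344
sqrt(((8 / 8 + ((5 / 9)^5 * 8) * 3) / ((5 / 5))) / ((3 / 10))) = sqrt(446830) / 243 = 2.75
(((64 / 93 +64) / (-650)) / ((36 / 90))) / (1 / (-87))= 43616 / 2015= 21.65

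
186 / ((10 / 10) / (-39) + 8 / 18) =21762 / 49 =444.12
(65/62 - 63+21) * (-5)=12695/62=204.76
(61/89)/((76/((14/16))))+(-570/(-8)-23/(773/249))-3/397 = 1060149039011/16605944672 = 63.84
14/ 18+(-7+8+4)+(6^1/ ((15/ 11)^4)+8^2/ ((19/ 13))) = 16448858/ 320625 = 51.30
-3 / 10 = -0.30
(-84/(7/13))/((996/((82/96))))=-533/3984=-0.13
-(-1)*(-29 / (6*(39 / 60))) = -290 / 39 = -7.44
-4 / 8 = -1 / 2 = -0.50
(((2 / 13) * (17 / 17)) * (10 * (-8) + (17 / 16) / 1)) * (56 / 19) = -8841 / 247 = -35.79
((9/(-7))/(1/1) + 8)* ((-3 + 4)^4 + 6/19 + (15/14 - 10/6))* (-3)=-14.51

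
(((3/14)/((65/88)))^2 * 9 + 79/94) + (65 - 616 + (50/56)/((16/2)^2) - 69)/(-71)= 1826936156127/176855660800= 10.33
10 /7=1.43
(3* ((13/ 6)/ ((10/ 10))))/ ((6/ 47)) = 611/ 12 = 50.92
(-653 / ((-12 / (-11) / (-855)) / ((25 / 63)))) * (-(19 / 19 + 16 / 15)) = -105769675 / 252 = -419720.93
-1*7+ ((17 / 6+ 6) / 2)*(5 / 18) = -1247 / 216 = -5.77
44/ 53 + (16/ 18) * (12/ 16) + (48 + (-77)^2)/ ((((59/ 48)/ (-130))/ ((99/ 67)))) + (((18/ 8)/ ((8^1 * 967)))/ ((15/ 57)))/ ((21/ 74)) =-317917158227392877/ 340359941040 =-934061.62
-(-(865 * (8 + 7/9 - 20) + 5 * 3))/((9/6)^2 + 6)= -31720/27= -1174.81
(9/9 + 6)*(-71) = -497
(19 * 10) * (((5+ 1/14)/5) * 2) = 2698/7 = 385.43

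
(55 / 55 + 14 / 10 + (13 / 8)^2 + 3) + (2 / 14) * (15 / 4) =8.58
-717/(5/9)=-6453/5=-1290.60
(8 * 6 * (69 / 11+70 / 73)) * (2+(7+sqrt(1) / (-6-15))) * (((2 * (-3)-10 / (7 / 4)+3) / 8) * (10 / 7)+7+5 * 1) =8938970608 / 275429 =32454.72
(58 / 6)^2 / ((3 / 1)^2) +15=2056 / 81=25.38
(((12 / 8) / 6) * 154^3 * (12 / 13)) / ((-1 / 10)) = -109567920 / 13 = -8428301.54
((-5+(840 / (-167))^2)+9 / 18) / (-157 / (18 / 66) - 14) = -3480597 / 98671282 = -0.04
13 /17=0.76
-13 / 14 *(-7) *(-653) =-8489 / 2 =-4244.50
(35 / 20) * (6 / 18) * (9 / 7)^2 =27 / 28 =0.96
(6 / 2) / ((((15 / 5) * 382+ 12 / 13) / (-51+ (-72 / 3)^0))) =-65 / 497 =-0.13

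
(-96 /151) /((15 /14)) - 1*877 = -662583 /755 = -877.59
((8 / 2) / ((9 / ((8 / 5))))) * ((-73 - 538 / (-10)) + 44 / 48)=-8776 / 675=-13.00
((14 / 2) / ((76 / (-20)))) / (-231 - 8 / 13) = 455 / 57209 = 0.01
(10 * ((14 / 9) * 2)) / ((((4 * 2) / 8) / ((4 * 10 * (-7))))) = -78400 / 9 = -8711.11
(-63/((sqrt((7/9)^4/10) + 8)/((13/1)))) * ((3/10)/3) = -42987672/4196639 + 3250611 * sqrt(10)/41966390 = -10.00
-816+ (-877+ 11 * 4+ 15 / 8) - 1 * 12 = -13273 / 8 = -1659.12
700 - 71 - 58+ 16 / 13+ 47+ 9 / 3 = 8089 / 13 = 622.23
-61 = -61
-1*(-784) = 784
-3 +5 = 2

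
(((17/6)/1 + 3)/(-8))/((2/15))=-175/32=-5.47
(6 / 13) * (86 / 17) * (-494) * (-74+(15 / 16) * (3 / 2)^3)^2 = -201497908539 / 34816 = -5787508.86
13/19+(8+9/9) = 184/19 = 9.68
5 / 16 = 0.31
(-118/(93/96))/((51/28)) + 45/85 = -104891/1581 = -66.34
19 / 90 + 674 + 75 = 67429 / 90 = 749.21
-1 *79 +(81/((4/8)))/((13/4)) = -379/13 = -29.15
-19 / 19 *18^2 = -324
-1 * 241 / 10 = -241 / 10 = -24.10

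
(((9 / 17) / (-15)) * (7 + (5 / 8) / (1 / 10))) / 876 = -53 / 99280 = -0.00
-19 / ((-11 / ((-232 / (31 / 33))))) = -13224 / 31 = -426.58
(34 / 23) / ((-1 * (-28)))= 17 / 322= 0.05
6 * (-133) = -798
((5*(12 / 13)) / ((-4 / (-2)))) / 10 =3 / 13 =0.23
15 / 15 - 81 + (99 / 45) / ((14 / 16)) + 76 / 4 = -2047 / 35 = -58.49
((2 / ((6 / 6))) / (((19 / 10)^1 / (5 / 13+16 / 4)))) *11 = 660 / 13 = 50.77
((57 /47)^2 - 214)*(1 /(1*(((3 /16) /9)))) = -22534896 /2209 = -10201.40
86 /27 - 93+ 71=-508 /27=-18.81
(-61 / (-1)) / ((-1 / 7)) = -427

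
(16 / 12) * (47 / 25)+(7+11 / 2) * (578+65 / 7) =7710757 / 1050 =7343.58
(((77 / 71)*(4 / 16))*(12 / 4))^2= 53361 / 80656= 0.66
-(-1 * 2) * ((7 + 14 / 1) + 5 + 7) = 66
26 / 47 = 0.55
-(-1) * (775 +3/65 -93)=44333/65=682.05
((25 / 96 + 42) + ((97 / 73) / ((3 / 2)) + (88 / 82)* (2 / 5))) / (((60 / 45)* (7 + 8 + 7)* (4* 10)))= 62602349 / 1685657600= 0.04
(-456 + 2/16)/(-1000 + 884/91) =25529/55456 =0.46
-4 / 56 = -1 / 14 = -0.07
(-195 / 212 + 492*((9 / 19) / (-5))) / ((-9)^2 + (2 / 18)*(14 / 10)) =-8615349 / 14710256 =-0.59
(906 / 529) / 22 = 453 / 5819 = 0.08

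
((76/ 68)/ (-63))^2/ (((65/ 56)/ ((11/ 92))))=7942/ 244975185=0.00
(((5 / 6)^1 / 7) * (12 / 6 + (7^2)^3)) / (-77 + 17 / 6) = -117651 / 623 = -188.85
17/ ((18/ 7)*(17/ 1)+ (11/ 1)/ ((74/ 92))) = 4403/ 14864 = 0.30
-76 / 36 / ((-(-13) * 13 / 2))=-38 / 1521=-0.02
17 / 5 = 3.40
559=559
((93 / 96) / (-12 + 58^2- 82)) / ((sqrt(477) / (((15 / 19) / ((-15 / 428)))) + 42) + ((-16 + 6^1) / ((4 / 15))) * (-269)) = 63023 * sqrt(53) / 163900408703312880 + 798922669 / 27316734783885480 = 0.00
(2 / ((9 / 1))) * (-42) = -28 / 3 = -9.33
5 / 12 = 0.42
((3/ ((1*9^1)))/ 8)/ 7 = 1/ 168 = 0.01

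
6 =6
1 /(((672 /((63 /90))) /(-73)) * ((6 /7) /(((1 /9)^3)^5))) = -511 /1185932920865178240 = -0.00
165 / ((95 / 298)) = 9834 / 19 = 517.58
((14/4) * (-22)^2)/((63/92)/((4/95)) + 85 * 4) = 623392/131105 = 4.75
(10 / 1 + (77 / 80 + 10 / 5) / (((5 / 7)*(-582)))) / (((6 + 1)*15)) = 775447 / 8148000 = 0.10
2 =2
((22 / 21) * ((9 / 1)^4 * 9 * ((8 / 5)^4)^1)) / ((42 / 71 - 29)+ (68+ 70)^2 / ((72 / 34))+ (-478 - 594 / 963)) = 6737302573056 / 141023640625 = 47.77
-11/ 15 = -0.73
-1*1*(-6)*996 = 5976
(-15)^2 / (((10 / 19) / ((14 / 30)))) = 399 / 2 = 199.50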